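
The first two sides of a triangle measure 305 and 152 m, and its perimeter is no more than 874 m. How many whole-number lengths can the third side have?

264

Triangle inequality: 153 < x < 457. Perimeter ≤ 874 gives x ≤ 874 − 305 − 152 = 417.
So 153 < x ≤ 417; integers 154 through 417: 264 values.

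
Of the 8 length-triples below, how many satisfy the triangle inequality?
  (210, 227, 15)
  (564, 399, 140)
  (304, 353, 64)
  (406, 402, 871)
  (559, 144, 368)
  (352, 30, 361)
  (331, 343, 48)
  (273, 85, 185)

3

(15,210,227): 15+210 ≤ 227 → not valid
(140,399,564): 140+399 ≤ 564 → not valid
(64,304,353): 64+304 > 353 → valid
(402,406,871): 402+406 ≤ 871 → not valid
(144,368,559): 144+368 ≤ 559 → not valid
(30,352,361): 30+352 > 361 → valid
(48,331,343): 48+331 > 343 → valid
(85,185,273): 85+185 ≤ 273 → not valid
3 of the 8 triples form a triangle.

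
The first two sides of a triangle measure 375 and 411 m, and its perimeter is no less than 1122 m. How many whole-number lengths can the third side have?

450

Triangle inequality: 36 < x < 786. Perimeter ≥ 1122 gives x ≥ 1122 − 375 − 411 = 336.
So 336 ≤ x < 786; integers 336 through 785: 450 values.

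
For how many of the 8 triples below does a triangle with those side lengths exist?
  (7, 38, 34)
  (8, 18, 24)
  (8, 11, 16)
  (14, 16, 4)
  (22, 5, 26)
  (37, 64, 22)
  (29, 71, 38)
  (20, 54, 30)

5

(7,34,38): 7+34 > 38 → valid
(8,18,24): 8+18 > 24 → valid
(8,11,16): 8+11 > 16 → valid
(4,14,16): 4+14 > 16 → valid
(5,22,26): 5+22 > 26 → valid
(22,37,64): 22+37 ≤ 64 → not valid
(29,38,71): 29+38 ≤ 71 → not valid
(20,30,54): 20+30 ≤ 54 → not valid
5 of the 8 triples form a triangle.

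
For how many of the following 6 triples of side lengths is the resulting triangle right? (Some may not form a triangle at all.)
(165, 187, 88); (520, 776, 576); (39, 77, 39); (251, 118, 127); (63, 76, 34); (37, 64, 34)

2

(165,187,88): 88²+165² = 34969 = 187² → right
(520,776,576): 520²+576² = 602176 = 776² → right
(39,77,39): 39²+39² = 3042 < 5929 = 77² → obtuse
(251,118,127): 118+127 ≤ 251, not a triangle
(63,76,34): 34²+63² = 5125 < 5776 = 76² → obtuse
(37,64,34): 34²+37² = 2525 < 4096 = 64² → obtuse
2 of the 6 are right.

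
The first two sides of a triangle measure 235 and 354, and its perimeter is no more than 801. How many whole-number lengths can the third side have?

Triangle inequality: 119 < x < 589. Perimeter ≤ 801 gives x ≤ 801 − 235 − 354 = 212.
So 119 < x ≤ 212; integers 120 through 212: 93 values.

93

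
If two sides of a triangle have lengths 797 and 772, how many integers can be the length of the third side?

The third side lies in the open interval (25, 1569).
Integers from 26 to 1568 inclusive: 1568 − 26 + 1 = 1543.

1543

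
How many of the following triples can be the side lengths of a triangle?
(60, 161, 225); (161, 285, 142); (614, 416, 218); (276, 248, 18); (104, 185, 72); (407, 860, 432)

(60,161,225): 60+161 ≤ 225 → not valid
(142,161,285): 142+161 > 285 → valid
(218,416,614): 218+416 > 614 → valid
(18,248,276): 18+248 ≤ 276 → not valid
(72,104,185): 72+104 ≤ 185 → not valid
(407,432,860): 407+432 ≤ 860 → not valid
2 of the 6 triples form a triangle.

2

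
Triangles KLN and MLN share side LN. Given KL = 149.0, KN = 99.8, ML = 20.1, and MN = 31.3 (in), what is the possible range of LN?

49.2 < LN < 51.4

From triangle KLN: |149.0 − 99.8| < LN < 149.0 + 99.8, i.e. 49.2 < LN < 248.8.
From triangle MLN: 11.2 < LN < 51.4.
Both must hold, so LN lies in the intersection.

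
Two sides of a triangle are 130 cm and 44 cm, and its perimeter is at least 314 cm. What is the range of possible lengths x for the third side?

Triangle inequality alone gives 86 < x < 174.
The perimeter condition gives x ≥ 314 − 130 − 44 = 140.
Intersecting the two: 140 ≤ x < 174.

140 ≤ x < 174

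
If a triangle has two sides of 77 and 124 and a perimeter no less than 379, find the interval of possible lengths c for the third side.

178 ≤ c < 201

Triangle inequality alone gives 47 < c < 201.
The perimeter condition gives c ≥ 379 − 77 − 124 = 178.
Intersecting the two: 178 ≤ c < 201.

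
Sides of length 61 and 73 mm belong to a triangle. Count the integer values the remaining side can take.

121

The third side lies in the open interval (12, 134).
Integers from 13 to 133 inclusive: 133 − 13 + 1 = 121.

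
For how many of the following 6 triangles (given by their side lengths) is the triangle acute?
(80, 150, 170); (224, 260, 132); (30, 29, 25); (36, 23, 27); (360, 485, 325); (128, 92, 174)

(80,150,170): 80²+150² = 28900 = 170² → right
(224,260,132): 132²+224² = 67600 = 260² → right
(30,29,25): 25²+29² = 1466 > 900 = 30² → acute
(36,23,27): 23²+27² = 1258 < 1296 = 36² → obtuse
(360,485,325): 325²+360² = 235225 = 485² → right
(128,92,174): 92²+128² = 24848 < 30276 = 174² → obtuse
1 of the 6 is acute.

1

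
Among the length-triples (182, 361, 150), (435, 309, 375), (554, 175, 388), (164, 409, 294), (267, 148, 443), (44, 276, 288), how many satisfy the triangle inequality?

4

(150,182,361): 150+182 ≤ 361 → not valid
(309,375,435): 309+375 > 435 → valid
(175,388,554): 175+388 > 554 → valid
(164,294,409): 164+294 > 409 → valid
(148,267,443): 148+267 ≤ 443 → not valid
(44,276,288): 44+276 > 288 → valid
4 of the 6 triples form a triangle.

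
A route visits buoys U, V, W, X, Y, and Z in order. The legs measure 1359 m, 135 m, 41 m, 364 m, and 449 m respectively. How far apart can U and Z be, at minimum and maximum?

370 ≤ UZ ≤ 2348 m

The maximum is all hops collinear in one direction: 1359 + 135 + 41 + 364 + 449 = 2348.
The longest hop is 1359; the others sum to 989. Folding the others back against it leaves at least 1359 − 989 = 370.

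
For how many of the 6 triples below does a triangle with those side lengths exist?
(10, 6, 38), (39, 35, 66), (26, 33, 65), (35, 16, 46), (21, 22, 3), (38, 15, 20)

3

(6,10,38): 6+10 ≤ 38 → not valid
(35,39,66): 35+39 > 66 → valid
(26,33,65): 26+33 ≤ 65 → not valid
(16,35,46): 16+35 > 46 → valid
(3,21,22): 3+21 > 22 → valid
(15,20,38): 15+20 ≤ 38 → not valid
3 of the 6 triples form a triangle.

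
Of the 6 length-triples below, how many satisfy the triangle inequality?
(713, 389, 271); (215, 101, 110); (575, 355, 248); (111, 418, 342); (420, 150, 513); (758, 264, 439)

3

(271,389,713): 271+389 ≤ 713 → not valid
(101,110,215): 101+110 ≤ 215 → not valid
(248,355,575): 248+355 > 575 → valid
(111,342,418): 111+342 > 418 → valid
(150,420,513): 150+420 > 513 → valid
(264,439,758): 264+439 ≤ 758 → not valid
3 of the 6 triples form a triangle.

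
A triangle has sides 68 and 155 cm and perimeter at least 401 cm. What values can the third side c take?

178 ≤ c < 223

Triangle inequality alone gives 87 < c < 223.
The perimeter condition gives c ≥ 401 − 68 − 155 = 178.
Intersecting the two: 178 ≤ c < 223.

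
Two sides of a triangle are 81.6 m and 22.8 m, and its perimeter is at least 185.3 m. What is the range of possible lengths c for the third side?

Triangle inequality alone gives 58.8 < c < 104.4.
The perimeter condition gives c ≥ 185.3 − 81.6 − 22.8 = 80.9.
Intersecting the two: 80.9 ≤ c < 104.4.

80.9 ≤ c < 104.4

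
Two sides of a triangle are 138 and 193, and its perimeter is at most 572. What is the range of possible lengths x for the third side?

Triangle inequality alone gives 55 < x < 331.
The perimeter condition gives x ≤ 572 − 138 − 193 = 241.
Intersecting the two: 55 < x ≤ 241.

55 < x ≤ 241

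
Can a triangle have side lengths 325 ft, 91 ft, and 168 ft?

The longest side is 325, but the other two sum to only 259.
259 < 325, so the triangle inequality fails.

No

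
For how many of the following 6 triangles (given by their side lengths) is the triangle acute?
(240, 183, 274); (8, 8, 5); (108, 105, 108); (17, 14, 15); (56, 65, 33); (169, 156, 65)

(240,183,274): 183²+240² = 91089 > 75076 = 274² → acute
(8,8,5): 5²+8² = 89 > 64 = 8² → acute
(108,105,108): 105²+108² = 22689 > 11664 = 108² → acute
(17,14,15): 14²+15² = 421 > 289 = 17² → acute
(56,65,33): 33²+56² = 4225 = 65² → right
(169,156,65): 65²+156² = 28561 = 169² → right
4 of the 6 are acute.

4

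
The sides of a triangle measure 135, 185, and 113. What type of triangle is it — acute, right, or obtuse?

Compare the square of the longest side to the sum of squares of the other two: 113² + 135² = 30994 < 34225 = 185².

obtuse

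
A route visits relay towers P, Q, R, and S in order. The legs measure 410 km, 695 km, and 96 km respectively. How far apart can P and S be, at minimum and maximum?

189 ≤ PS ≤ 1201 km

The maximum is all hops collinear in one direction: 410 + 695 + 96 = 1201.
The longest hop is 695; the others sum to 506. Folding the others back against it leaves at least 695 − 506 = 189.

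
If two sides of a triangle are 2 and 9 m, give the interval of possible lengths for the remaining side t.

7 < t < 11

By the triangle inequality, t must be less than 2 + 9 = 11 and greater than |2 − 9| = 7.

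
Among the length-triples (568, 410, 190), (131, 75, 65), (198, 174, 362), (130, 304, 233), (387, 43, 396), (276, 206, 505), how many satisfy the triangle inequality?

5

(190,410,568): 190+410 > 568 → valid
(65,75,131): 65+75 > 131 → valid
(174,198,362): 174+198 > 362 → valid
(130,233,304): 130+233 > 304 → valid
(43,387,396): 43+387 > 396 → valid
(206,276,505): 206+276 ≤ 505 → not valid
5 of the 6 triples form a triangle.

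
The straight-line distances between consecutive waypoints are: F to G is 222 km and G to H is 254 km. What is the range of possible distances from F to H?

By the triangle inequality, |222 − 254| ≤ FH ≤ 222 + 254.

32 ≤ FH ≤ 476 km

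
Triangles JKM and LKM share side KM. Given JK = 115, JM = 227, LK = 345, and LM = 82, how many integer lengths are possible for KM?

From triangle JKM: 112 < KM < 342.
From triangle LKM: 263 < KM < 427.
Intersection: 263 < KM < 342, so integers 264 through 341: 78 values.

78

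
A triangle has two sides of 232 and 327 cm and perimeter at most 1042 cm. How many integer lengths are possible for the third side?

388

Triangle inequality: 95 < x < 559. Perimeter ≤ 1042 gives x ≤ 1042 − 232 − 327 = 483.
So 95 < x ≤ 483; integers 96 through 483: 388 values.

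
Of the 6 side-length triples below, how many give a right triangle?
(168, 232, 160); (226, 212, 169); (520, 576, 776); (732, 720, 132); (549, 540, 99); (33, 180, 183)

(168,232,160): 160²+168² = 53824 = 232² → right
(226,212,169): 169²+212² = 73505 > 51076 = 226² → acute
(520,576,776): 520²+576² = 602176 = 776² → right
(732,720,132): 132²+720² = 535824 = 732² → right
(549,540,99): 99²+540² = 301401 = 549² → right
(33,180,183): 33²+180² = 33489 = 183² → right
5 of the 6 are right.

5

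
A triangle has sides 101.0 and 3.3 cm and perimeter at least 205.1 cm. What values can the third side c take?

Triangle inequality alone gives 97.7 < c < 104.3.
The perimeter condition gives c ≥ 205.1 − 101.0 − 3.3 = 100.8.
Intersecting the two: 100.8 ≤ c < 104.3.

100.8 ≤ c < 104.3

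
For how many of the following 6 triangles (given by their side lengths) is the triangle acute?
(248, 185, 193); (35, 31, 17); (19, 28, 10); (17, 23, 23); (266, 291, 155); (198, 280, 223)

5

(248,185,193): 185²+193² = 71474 > 61504 = 248² → acute
(35,31,17): 17²+31² = 1250 > 1225 = 35² → acute
(19,28,10): 10²+19² = 461 < 784 = 28² → obtuse
(17,23,23): 17²+23² = 818 > 529 = 23² → acute
(266,291,155): 155²+266² = 94781 > 84681 = 291² → acute
(198,280,223): 198²+223² = 88933 > 78400 = 280² → acute
5 of the 6 are acute.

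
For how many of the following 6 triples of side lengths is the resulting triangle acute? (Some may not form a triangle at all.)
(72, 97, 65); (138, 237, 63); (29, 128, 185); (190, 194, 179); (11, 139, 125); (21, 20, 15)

(72,97,65): 65²+72² = 9409 = 97² → right
(138,237,63): 63+138 ≤ 237, not a triangle
(29,128,185): 29+128 ≤ 185, not a triangle
(190,194,179): 179²+190² = 68141 > 37636 = 194² → acute
(11,139,125): 11+125 ≤ 139, not a triangle
(21,20,15): 15²+20² = 625 > 441 = 21² → acute
2 of the 6 are acute.

2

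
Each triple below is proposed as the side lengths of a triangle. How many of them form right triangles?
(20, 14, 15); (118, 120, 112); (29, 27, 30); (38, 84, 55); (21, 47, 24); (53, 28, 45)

(20,14,15): 14²+15² = 421 > 400 = 20² → acute
(118,120,112): 112²+118² = 26468 > 14400 = 120² → acute
(29,27,30): 27²+29² = 1570 > 900 = 30² → acute
(38,84,55): 38²+55² = 4469 < 7056 = 84² → obtuse
(21,47,24): 21+24 ≤ 47, not a triangle
(53,28,45): 28²+45² = 2809 = 53² → right
1 of the 6 is right.

1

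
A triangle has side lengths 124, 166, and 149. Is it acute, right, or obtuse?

acute

Compare the square of the longest side to the sum of squares of the other two: 124² + 149² = 37577 > 27556 = 166².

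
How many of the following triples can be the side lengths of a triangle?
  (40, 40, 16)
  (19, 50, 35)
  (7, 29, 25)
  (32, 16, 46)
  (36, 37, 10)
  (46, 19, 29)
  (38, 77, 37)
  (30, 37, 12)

7

(16,40,40): 16+40 > 40 → valid
(19,35,50): 19+35 > 50 → valid
(7,25,29): 7+25 > 29 → valid
(16,32,46): 16+32 > 46 → valid
(10,36,37): 10+36 > 37 → valid
(19,29,46): 19+29 > 46 → valid
(37,38,77): 37+38 ≤ 77 → not valid
(12,30,37): 12+30 > 37 → valid
7 of the 8 triples form a triangle.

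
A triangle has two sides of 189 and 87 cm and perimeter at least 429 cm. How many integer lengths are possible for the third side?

123

Triangle inequality: 102 < x < 276. Perimeter ≥ 429 gives x ≥ 429 − 189 − 87 = 153.
So 153 ≤ x < 276; integers 153 through 275: 123 values.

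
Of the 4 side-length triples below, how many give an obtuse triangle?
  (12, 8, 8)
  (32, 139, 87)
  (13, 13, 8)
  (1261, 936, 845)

1

(12,8,8): 8²+8² = 128 < 144 = 12² → obtuse
(32,139,87): 32+87 ≤ 139, not a triangle
(13,13,8): 8²+13² = 233 > 169 = 13² → acute
(1261,936,845): 845²+936² = 1590121 = 1261² → right
1 of the 4 is obtuse.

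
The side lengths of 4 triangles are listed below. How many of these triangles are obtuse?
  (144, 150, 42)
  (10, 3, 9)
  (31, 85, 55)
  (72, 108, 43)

(144,150,42): 42²+144² = 22500 = 150² → right
(10,3,9): 3²+9² = 90 < 100 = 10² → obtuse
(31,85,55): 31²+55² = 3986 < 7225 = 85² → obtuse
(72,108,43): 43²+72² = 7033 < 11664 = 108² → obtuse
3 of the 4 are obtuse.

3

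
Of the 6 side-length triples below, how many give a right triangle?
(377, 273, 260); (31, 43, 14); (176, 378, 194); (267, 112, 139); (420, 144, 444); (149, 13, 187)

(377,273,260): 260²+273² = 142129 = 377² → right
(31,43,14): 14²+31² = 1157 < 1849 = 43² → obtuse
(176,378,194): 176+194 ≤ 378, not a triangle
(267,112,139): 112+139 ≤ 267, not a triangle
(420,144,444): 144²+420² = 197136 = 444² → right
(149,13,187): 13+149 ≤ 187, not a triangle
2 of the 6 are right.

2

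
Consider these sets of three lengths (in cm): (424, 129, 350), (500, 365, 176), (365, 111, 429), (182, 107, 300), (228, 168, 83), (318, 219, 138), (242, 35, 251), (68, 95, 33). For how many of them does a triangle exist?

(129,350,424): 129+350 > 424 → valid
(176,365,500): 176+365 > 500 → valid
(111,365,429): 111+365 > 429 → valid
(107,182,300): 107+182 ≤ 300 → not valid
(83,168,228): 83+168 > 228 → valid
(138,219,318): 138+219 > 318 → valid
(35,242,251): 35+242 > 251 → valid
(33,68,95): 33+68 > 95 → valid
7 of the 8 triples form a triangle.

7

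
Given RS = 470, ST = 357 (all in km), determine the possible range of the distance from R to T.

By the triangle inequality, |470 − 357| ≤ RT ≤ 470 + 357.

113 ≤ RT ≤ 827 km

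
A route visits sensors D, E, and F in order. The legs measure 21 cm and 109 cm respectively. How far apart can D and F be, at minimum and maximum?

88 ≤ DF ≤ 130 cm

By the triangle inequality, |21 − 109| ≤ DF ≤ 21 + 109.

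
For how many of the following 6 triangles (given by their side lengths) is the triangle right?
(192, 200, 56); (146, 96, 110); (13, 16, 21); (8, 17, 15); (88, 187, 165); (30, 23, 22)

(192,200,56): 56²+192² = 40000 = 200² → right
(146,96,110): 96²+110² = 21316 = 146² → right
(13,16,21): 13²+16² = 425 < 441 = 21² → obtuse
(8,17,15): 8²+15² = 289 = 17² → right
(88,187,165): 88²+165² = 34969 = 187² → right
(30,23,22): 22²+23² = 1013 > 900 = 30² → acute
4 of the 6 are right.

4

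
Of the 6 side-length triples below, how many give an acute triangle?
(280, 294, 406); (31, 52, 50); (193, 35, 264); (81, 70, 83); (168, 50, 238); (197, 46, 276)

(280,294,406): 280²+294² = 164836 = 406² → right
(31,52,50): 31²+50² = 3461 > 2704 = 52² → acute
(193,35,264): 35+193 ≤ 264, not a triangle
(81,70,83): 70²+81² = 11461 > 6889 = 83² → acute
(168,50,238): 50+168 ≤ 238, not a triangle
(197,46,276): 46+197 ≤ 276, not a triangle
2 of the 6 are acute.

2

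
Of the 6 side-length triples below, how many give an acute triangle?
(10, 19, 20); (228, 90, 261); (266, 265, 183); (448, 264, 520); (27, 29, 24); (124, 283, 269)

(10,19,20): 10²+19² = 461 > 400 = 20² → acute
(228,90,261): 90²+228² = 60084 < 68121 = 261² → obtuse
(266,265,183): 183²+265² = 103714 > 70756 = 266² → acute
(448,264,520): 264²+448² = 270400 = 520² → right
(27,29,24): 24²+27² = 1305 > 841 = 29² → acute
(124,283,269): 124²+269² = 87737 > 80089 = 283² → acute
4 of the 6 are acute.

4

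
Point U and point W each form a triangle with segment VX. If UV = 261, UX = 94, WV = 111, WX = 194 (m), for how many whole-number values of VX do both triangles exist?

137

From triangle UVX: 167 < VX < 355.
From triangle WVX: 83 < VX < 305.
Intersection: 167 < VX < 305, so integers 168 through 304: 137 values.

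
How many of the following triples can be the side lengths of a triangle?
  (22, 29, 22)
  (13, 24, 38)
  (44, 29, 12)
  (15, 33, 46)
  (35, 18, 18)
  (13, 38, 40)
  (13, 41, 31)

5

(22,22,29): 22+22 > 29 → valid
(13,24,38): 13+24 ≤ 38 → not valid
(12,29,44): 12+29 ≤ 44 → not valid
(15,33,46): 15+33 > 46 → valid
(18,18,35): 18+18 > 35 → valid
(13,38,40): 13+38 > 40 → valid
(13,31,41): 13+31 > 41 → valid
5 of the 7 triples form a triangle.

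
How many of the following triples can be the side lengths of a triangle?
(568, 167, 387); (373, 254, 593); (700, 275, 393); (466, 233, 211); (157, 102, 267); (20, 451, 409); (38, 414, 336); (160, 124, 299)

1

(167,387,568): 167+387 ≤ 568 → not valid
(254,373,593): 254+373 > 593 → valid
(275,393,700): 275+393 ≤ 700 → not valid
(211,233,466): 211+233 ≤ 466 → not valid
(102,157,267): 102+157 ≤ 267 → not valid
(20,409,451): 20+409 ≤ 451 → not valid
(38,336,414): 38+336 ≤ 414 → not valid
(124,160,299): 124+160 ≤ 299 → not valid
1 of the 8 triples forms a triangle.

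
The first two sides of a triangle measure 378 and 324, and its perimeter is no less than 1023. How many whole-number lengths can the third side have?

381

Triangle inequality: 54 < x < 702. Perimeter ≥ 1023 gives x ≥ 1023 − 378 − 324 = 321.
So 321 ≤ x < 702; integers 321 through 701: 381 values.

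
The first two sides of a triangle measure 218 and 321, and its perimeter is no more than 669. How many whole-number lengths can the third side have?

27

Triangle inequality: 103 < x < 539. Perimeter ≤ 669 gives x ≤ 669 − 218 − 321 = 130.
So 103 < x ≤ 130; integers 104 through 130: 27 values.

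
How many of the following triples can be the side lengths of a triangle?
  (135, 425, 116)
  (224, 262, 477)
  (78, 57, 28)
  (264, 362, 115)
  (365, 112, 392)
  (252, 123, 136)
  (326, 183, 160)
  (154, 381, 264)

(116,135,425): 116+135 ≤ 425 → not valid
(224,262,477): 224+262 > 477 → valid
(28,57,78): 28+57 > 78 → valid
(115,264,362): 115+264 > 362 → valid
(112,365,392): 112+365 > 392 → valid
(123,136,252): 123+136 > 252 → valid
(160,183,326): 160+183 > 326 → valid
(154,264,381): 154+264 > 381 → valid
7 of the 8 triples form a triangle.

7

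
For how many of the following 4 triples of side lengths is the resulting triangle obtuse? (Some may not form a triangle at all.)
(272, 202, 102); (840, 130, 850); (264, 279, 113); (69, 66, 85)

1

(272,202,102): 102²+202² = 51208 < 73984 = 272² → obtuse
(840,130,850): 130²+840² = 722500 = 850² → right
(264,279,113): 113²+264² = 82465 > 77841 = 279² → acute
(69,66,85): 66²+69² = 9117 > 7225 = 85² → acute
1 of the 4 is obtuse.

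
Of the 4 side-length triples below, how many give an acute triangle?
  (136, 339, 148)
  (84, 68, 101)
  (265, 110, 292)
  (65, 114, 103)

(136,339,148): 136+148 ≤ 339, not a triangle
(84,68,101): 68²+84² = 11680 > 10201 = 101² → acute
(265,110,292): 110²+265² = 82325 < 85264 = 292² → obtuse
(65,114,103): 65²+103² = 14834 > 12996 = 114² → acute
2 of the 4 are acute.

2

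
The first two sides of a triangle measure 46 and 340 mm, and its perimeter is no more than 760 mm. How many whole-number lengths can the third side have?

80

Triangle inequality: 294 < x < 386. Perimeter ≤ 760 gives x ≤ 760 − 46 − 340 = 374.
So 294 < x ≤ 374; integers 295 through 374: 80 values.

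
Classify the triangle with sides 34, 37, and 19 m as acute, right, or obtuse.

Compare the square of the longest side to the sum of squares of the other two: 19² + 34² = 1517 > 1369 = 37².

acute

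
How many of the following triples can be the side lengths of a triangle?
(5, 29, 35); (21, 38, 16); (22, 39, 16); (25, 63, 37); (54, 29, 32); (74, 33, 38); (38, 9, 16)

(5,29,35): 5+29 ≤ 35 → not valid
(16,21,38): 16+21 ≤ 38 → not valid
(16,22,39): 16+22 ≤ 39 → not valid
(25,37,63): 25+37 ≤ 63 → not valid
(29,32,54): 29+32 > 54 → valid
(33,38,74): 33+38 ≤ 74 → not valid
(9,16,38): 9+16 ≤ 38 → not valid
1 of the 7 triples forms a triangle.

1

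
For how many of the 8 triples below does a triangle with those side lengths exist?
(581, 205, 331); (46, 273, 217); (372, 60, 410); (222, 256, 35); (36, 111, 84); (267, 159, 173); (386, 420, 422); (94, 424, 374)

6

(205,331,581): 205+331 ≤ 581 → not valid
(46,217,273): 46+217 ≤ 273 → not valid
(60,372,410): 60+372 > 410 → valid
(35,222,256): 35+222 > 256 → valid
(36,84,111): 36+84 > 111 → valid
(159,173,267): 159+173 > 267 → valid
(386,420,422): 386+420 > 422 → valid
(94,374,424): 94+374 > 424 → valid
6 of the 8 triples form a triangle.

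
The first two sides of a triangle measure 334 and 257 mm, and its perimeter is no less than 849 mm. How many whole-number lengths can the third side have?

Triangle inequality: 77 < x < 591. Perimeter ≥ 849 gives x ≥ 849 − 334 − 257 = 258.
So 258 ≤ x < 591; integers 258 through 590: 333 values.

333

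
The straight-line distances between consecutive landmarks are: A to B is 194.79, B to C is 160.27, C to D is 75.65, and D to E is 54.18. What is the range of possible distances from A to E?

The maximum is all hops collinear in one direction: 194.79 + 160.27 + 75.65 + 54.18 = 484.89.
The longest hop is 194.79; the others sum to 290.10. Since 194.79 ≤ 290.10, the path can fold back on itself completely, so the minimum distance is 0.

0 ≤ AE ≤ 484.89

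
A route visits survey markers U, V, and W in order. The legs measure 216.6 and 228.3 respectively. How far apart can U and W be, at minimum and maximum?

11.7 ≤ UW ≤ 444.9

By the triangle inequality, |216.6 − 228.3| ≤ UW ≤ 216.6 + 228.3.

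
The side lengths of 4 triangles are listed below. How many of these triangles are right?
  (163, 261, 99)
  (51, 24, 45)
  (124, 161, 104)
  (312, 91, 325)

(163,261,99): 99²+163² = 36370 < 68121 = 261² → obtuse
(51,24,45): 24²+45² = 2601 = 51² → right
(124,161,104): 104²+124² = 26192 > 25921 = 161² → acute
(312,91,325): 91²+312² = 105625 = 325² → right
2 of the 4 are right.

2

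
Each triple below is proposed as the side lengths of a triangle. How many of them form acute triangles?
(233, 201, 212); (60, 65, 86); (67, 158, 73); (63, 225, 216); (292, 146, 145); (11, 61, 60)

(233,201,212): 201²+212² = 85345 > 54289 = 233² → acute
(60,65,86): 60²+65² = 7825 > 7396 = 86² → acute
(67,158,73): 67+73 ≤ 158, not a triangle
(63,225,216): 63²+216² = 50625 = 225² → right
(292,146,145): 145+146 ≤ 292, not a triangle
(11,61,60): 11²+60² = 3721 = 61² → right
2 of the 6 are acute.

2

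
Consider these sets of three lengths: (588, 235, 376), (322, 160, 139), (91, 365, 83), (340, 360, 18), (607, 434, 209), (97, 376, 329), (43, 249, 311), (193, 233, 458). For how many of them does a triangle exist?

(235,376,588): 235+376 > 588 → valid
(139,160,322): 139+160 ≤ 322 → not valid
(83,91,365): 83+91 ≤ 365 → not valid
(18,340,360): 18+340 ≤ 360 → not valid
(209,434,607): 209+434 > 607 → valid
(97,329,376): 97+329 > 376 → valid
(43,249,311): 43+249 ≤ 311 → not valid
(193,233,458): 193+233 ≤ 458 → not valid
3 of the 8 triples form a triangle.

3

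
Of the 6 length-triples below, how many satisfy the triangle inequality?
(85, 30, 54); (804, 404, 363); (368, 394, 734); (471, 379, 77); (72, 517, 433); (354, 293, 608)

2

(30,54,85): 30+54 ≤ 85 → not valid
(363,404,804): 363+404 ≤ 804 → not valid
(368,394,734): 368+394 > 734 → valid
(77,379,471): 77+379 ≤ 471 → not valid
(72,433,517): 72+433 ≤ 517 → not valid
(293,354,608): 293+354 > 608 → valid
2 of the 6 triples form a triangle.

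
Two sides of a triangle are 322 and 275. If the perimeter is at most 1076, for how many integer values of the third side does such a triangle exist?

Triangle inequality: 47 < x < 597. Perimeter ≤ 1076 gives x ≤ 1076 − 322 − 275 = 479.
So 47 < x ≤ 479; integers 48 through 479: 432 values.

432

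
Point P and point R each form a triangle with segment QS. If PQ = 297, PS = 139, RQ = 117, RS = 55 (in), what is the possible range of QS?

From triangle PQS: |297 − 139| < QS < 297 + 139, i.e. 158 < QS < 436.
From triangle RQS: 62 < QS < 172.
Both must hold, so QS lies in the intersection.

158 < QS < 172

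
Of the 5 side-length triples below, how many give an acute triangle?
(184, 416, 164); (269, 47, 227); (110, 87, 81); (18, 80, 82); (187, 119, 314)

(184,416,164): 164+184 ≤ 416, not a triangle
(269,47,227): 47²+227² = 53738 < 72361 = 269² → obtuse
(110,87,81): 81²+87² = 14130 > 12100 = 110² → acute
(18,80,82): 18²+80² = 6724 = 82² → right
(187,119,314): 119+187 ≤ 314, not a triangle
1 of the 5 is acute.

1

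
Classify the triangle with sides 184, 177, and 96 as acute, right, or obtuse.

acute

Compare the square of the longest side to the sum of squares of the other two: 96² + 177² = 40545 > 33856 = 184².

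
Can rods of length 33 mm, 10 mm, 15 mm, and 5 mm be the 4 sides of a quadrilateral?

No

For a quadrilateral, each side must be shorter than the sum of the others.
Here the longest side is 33, but the remaining 3 sides sum to only 30.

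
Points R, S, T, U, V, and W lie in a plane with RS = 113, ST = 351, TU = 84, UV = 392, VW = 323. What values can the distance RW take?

0 ≤ RW ≤ 1263

The maximum is all hops collinear in one direction: 113 + 351 + 84 + 392 + 323 = 1263.
The longest hop is 392; the others sum to 871. Since 392 ≤ 871, the path can fold back on itself completely, so the minimum distance is 0.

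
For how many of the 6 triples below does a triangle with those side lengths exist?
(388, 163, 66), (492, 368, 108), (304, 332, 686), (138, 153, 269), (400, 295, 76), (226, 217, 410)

2

(66,163,388): 66+163 ≤ 388 → not valid
(108,368,492): 108+368 ≤ 492 → not valid
(304,332,686): 304+332 ≤ 686 → not valid
(138,153,269): 138+153 > 269 → valid
(76,295,400): 76+295 ≤ 400 → not valid
(217,226,410): 217+226 > 410 → valid
2 of the 6 triples form a triangle.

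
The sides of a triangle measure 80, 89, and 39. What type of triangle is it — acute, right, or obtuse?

Compare the square of the longest side to the sum of squares of the other two: 39² + 80² = 7921 = 89².

right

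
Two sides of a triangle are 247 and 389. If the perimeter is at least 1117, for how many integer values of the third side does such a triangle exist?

Triangle inequality: 142 < x < 636. Perimeter ≥ 1117 gives x ≥ 1117 − 247 − 389 = 481.
So 481 ≤ x < 636; integers 481 through 635: 155 values.

155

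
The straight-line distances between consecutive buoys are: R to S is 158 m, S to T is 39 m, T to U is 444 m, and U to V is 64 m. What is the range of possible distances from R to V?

The maximum is all hops collinear in one direction: 158 + 39 + 444 + 64 = 705.
The longest hop is 444; the others sum to 261. Folding the others back against it leaves at least 444 − 261 = 183.

183 ≤ RV ≤ 705 m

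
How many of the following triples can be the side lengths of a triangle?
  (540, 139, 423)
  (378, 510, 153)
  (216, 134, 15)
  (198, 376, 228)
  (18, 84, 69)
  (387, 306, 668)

(139,423,540): 139+423 > 540 → valid
(153,378,510): 153+378 > 510 → valid
(15,134,216): 15+134 ≤ 216 → not valid
(198,228,376): 198+228 > 376 → valid
(18,69,84): 18+69 > 84 → valid
(306,387,668): 306+387 > 668 → valid
5 of the 6 triples form a triangle.

5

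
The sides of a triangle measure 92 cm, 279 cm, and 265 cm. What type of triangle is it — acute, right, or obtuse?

Compare the square of the longest side to the sum of squares of the other two: 92² + 265² = 78689 > 77841 = 279².

acute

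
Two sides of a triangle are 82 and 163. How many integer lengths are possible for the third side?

The third side lies in the open interval (81, 245).
Integers from 82 to 244 inclusive: 244 − 82 + 1 = 163.

163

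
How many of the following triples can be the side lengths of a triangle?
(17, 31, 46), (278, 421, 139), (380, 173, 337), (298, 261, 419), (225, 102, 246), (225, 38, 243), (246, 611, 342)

(17,31,46): 17+31 > 46 → valid
(139,278,421): 139+278 ≤ 421 → not valid
(173,337,380): 173+337 > 380 → valid
(261,298,419): 261+298 > 419 → valid
(102,225,246): 102+225 > 246 → valid
(38,225,243): 38+225 > 243 → valid
(246,342,611): 246+342 ≤ 611 → not valid
5 of the 7 triples form a triangle.

5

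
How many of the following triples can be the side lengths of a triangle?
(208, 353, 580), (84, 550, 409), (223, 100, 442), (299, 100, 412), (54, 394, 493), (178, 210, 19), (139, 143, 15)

1

(208,353,580): 208+353 ≤ 580 → not valid
(84,409,550): 84+409 ≤ 550 → not valid
(100,223,442): 100+223 ≤ 442 → not valid
(100,299,412): 100+299 ≤ 412 → not valid
(54,394,493): 54+394 ≤ 493 → not valid
(19,178,210): 19+178 ≤ 210 → not valid
(15,139,143): 15+139 > 143 → valid
1 of the 7 triples forms a triangle.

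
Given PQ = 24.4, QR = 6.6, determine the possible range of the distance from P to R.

17.8 ≤ PR ≤ 31.0

By the triangle inequality, |24.4 − 6.6| ≤ PR ≤ 24.4 + 6.6.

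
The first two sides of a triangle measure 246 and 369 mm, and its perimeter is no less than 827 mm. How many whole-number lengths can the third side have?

Triangle inequality: 123 < x < 615. Perimeter ≥ 827 gives x ≥ 827 − 246 − 369 = 212.
So 212 ≤ x < 615; integers 212 through 614: 403 values.

403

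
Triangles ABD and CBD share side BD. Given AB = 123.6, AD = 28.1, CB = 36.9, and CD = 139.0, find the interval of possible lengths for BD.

102.1 < BD < 151.7

From triangle ABD: |123.6 − 28.1| < BD < 123.6 + 28.1, i.e. 95.5 < BD < 151.7.
From triangle CBD: 102.1 < BD < 175.9.
Both must hold, so BD lies in the intersection.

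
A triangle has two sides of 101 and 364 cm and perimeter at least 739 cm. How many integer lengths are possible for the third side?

Triangle inequality: 263 < x < 465. Perimeter ≥ 739 gives x ≥ 739 − 101 − 364 = 274.
So 274 ≤ x < 465; integers 274 through 464: 191 values.

191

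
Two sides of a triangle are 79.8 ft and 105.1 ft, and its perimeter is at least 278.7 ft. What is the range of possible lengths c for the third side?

93.8 ≤ c < 184.9

Triangle inequality alone gives 25.3 < c < 184.9.
The perimeter condition gives c ≥ 278.7 − 79.8 − 105.1 = 93.8.
Intersecting the two: 93.8 ≤ c < 184.9.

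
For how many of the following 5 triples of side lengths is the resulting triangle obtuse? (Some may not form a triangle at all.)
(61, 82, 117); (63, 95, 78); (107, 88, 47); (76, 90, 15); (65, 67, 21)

(61,82,117): 61²+82² = 10445 < 13689 = 117² → obtuse
(63,95,78): 63²+78² = 10053 > 9025 = 95² → acute
(107,88,47): 47²+88² = 9953 < 11449 = 107² → obtuse
(76,90,15): 15²+76² = 6001 < 8100 = 90² → obtuse
(65,67,21): 21²+65² = 4666 > 4489 = 67² → acute
3 of the 5 are obtuse.

3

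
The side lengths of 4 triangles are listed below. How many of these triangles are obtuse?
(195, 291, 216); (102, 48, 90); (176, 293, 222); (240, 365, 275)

(195,291,216): 195²+216² = 84681 = 291² → right
(102,48,90): 48²+90² = 10404 = 102² → right
(176,293,222): 176²+222² = 80260 < 85849 = 293² → obtuse
(240,365,275): 240²+275² = 133225 = 365² → right
1 of the 4 is obtuse.

1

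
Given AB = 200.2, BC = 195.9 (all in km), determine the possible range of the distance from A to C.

By the triangle inequality, |200.2 − 195.9| ≤ AC ≤ 200.2 + 195.9.

4.3 ≤ AC ≤ 396.1 km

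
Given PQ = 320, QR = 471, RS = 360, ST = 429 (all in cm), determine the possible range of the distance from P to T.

The maximum is all hops collinear in one direction: 320 + 471 + 360 + 429 = 1580.
The longest hop is 471; the others sum to 1109. Since 471 ≤ 1109, the path can fold back on itself completely, so the minimum distance is 0.

0 ≤ PT ≤ 1580 cm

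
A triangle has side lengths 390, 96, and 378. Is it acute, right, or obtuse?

Compare the square of the longest side to the sum of squares of the other two: 96² + 378² = 152100 = 390².

right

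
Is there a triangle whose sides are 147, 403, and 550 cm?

The two shorter sides sum to 550, exactly equal to the longest side 550.
That gives only a degenerate (flat) triangle — the inequality must be strict.

No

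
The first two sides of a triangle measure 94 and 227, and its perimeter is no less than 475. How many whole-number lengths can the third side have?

Triangle inequality: 133 < x < 321. Perimeter ≥ 475 gives x ≥ 475 − 94 − 227 = 154.
So 154 ≤ x < 321; integers 154 through 320: 167 values.

167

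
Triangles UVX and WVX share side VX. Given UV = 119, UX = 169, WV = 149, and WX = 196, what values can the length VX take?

50 < VX < 288

From triangle UVX: |119 − 169| < VX < 119 + 169, i.e. 50 < VX < 288.
From triangle WVX: 47 < VX < 345.
Both must hold, so VX lies in the intersection.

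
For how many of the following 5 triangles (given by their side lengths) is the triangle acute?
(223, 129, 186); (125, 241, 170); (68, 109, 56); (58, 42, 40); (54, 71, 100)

(223,129,186): 129²+186² = 51237 > 49729 = 223² → acute
(125,241,170): 125²+170² = 44525 < 58081 = 241² → obtuse
(68,109,56): 56²+68² = 7760 < 11881 = 109² → obtuse
(58,42,40): 40²+42² = 3364 = 58² → right
(54,71,100): 54²+71² = 7957 < 10000 = 100² → obtuse
1 of the 5 is acute.

1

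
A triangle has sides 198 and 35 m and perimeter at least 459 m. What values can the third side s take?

226 ≤ s < 233 m

Triangle inequality alone gives 163 < s < 233.
The perimeter condition gives s ≥ 459 − 198 − 35 = 226.
Intersecting the two: 226 ≤ s < 233.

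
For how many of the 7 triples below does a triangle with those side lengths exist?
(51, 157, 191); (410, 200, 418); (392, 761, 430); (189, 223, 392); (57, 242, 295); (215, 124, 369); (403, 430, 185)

6

(51,157,191): 51+157 > 191 → valid
(200,410,418): 200+410 > 418 → valid
(392,430,761): 392+430 > 761 → valid
(189,223,392): 189+223 > 392 → valid
(57,242,295): 57+242 > 295 → valid
(124,215,369): 124+215 ≤ 369 → not valid
(185,403,430): 185+403 > 430 → valid
6 of the 7 triples form a triangle.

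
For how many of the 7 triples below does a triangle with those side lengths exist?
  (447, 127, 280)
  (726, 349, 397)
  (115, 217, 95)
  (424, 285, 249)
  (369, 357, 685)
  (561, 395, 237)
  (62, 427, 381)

5

(127,280,447): 127+280 ≤ 447 → not valid
(349,397,726): 349+397 > 726 → valid
(95,115,217): 95+115 ≤ 217 → not valid
(249,285,424): 249+285 > 424 → valid
(357,369,685): 357+369 > 685 → valid
(237,395,561): 237+395 > 561 → valid
(62,381,427): 62+381 > 427 → valid
5 of the 7 triples form a triangle.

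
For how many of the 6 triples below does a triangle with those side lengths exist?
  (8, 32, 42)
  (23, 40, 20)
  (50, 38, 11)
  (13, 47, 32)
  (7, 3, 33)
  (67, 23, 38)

1

(8,32,42): 8+32 ≤ 42 → not valid
(20,23,40): 20+23 > 40 → valid
(11,38,50): 11+38 ≤ 50 → not valid
(13,32,47): 13+32 ≤ 47 → not valid
(3,7,33): 3+7 ≤ 33 → not valid
(23,38,67): 23+38 ≤ 67 → not valid
1 of the 6 triples forms a triangle.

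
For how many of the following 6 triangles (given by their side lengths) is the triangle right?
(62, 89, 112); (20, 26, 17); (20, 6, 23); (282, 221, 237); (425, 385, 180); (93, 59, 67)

1

(62,89,112): 62²+89² = 11765 < 12544 = 112² → obtuse
(20,26,17): 17²+20² = 689 > 676 = 26² → acute
(20,6,23): 6²+20² = 436 < 529 = 23² → obtuse
(282,221,237): 221²+237² = 105010 > 79524 = 282² → acute
(425,385,180): 180²+385² = 180625 = 425² → right
(93,59,67): 59²+67² = 7970 < 8649 = 93² → obtuse
1 of the 6 is right.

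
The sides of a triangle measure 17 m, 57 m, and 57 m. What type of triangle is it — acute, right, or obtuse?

acute

Compare the square of the longest side to the sum of squares of the other two: 17² + 57² = 3538 > 3249 = 57².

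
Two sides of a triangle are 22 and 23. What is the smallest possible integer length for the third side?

2

The third side must be strictly greater than |22 − 23| = 1.
The smallest integer above 1 is 2.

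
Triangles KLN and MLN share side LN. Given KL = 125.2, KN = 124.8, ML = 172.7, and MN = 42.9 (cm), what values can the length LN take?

From triangle KLN: |125.2 − 124.8| < LN < 125.2 + 124.8, i.e. 0.4 < LN < 250.0.
From triangle MLN: 129.8 < LN < 215.6.
Both must hold, so LN lies in the intersection.

129.8 < LN < 215.6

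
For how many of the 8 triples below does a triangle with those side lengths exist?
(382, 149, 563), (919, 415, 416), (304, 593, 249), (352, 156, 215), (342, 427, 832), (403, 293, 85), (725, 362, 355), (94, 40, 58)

(149,382,563): 149+382 ≤ 563 → not valid
(415,416,919): 415+416 ≤ 919 → not valid
(249,304,593): 249+304 ≤ 593 → not valid
(156,215,352): 156+215 > 352 → valid
(342,427,832): 342+427 ≤ 832 → not valid
(85,293,403): 85+293 ≤ 403 → not valid
(355,362,725): 355+362 ≤ 725 → not valid
(40,58,94): 40+58 > 94 → valid
2 of the 8 triples form a triangle.

2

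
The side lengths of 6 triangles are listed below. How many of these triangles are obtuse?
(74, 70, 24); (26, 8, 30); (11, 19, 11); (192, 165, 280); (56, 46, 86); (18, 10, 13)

5

(74,70,24): 24²+70² = 5476 = 74² → right
(26,8,30): 8²+26² = 740 < 900 = 30² → obtuse
(11,19,11): 11²+11² = 242 < 361 = 19² → obtuse
(192,165,280): 165²+192² = 64089 < 78400 = 280² → obtuse
(56,46,86): 46²+56² = 5252 < 7396 = 86² → obtuse
(18,10,13): 10²+13² = 269 < 324 = 18² → obtuse
5 of the 6 are obtuse.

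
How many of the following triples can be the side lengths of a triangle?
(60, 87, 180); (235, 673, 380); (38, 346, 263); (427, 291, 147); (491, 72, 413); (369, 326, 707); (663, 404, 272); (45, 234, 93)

(60,87,180): 60+87 ≤ 180 → not valid
(235,380,673): 235+380 ≤ 673 → not valid
(38,263,346): 38+263 ≤ 346 → not valid
(147,291,427): 147+291 > 427 → valid
(72,413,491): 72+413 ≤ 491 → not valid
(326,369,707): 326+369 ≤ 707 → not valid
(272,404,663): 272+404 > 663 → valid
(45,93,234): 45+93 ≤ 234 → not valid
2 of the 8 triples form a triangle.

2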